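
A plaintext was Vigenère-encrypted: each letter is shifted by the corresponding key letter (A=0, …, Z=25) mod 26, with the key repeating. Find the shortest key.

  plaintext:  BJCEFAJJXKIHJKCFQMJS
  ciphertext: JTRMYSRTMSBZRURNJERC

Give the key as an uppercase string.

  i= 0: J-B =  8 → I
  i= 1: T-J = 10 → K
  i= 2: R-C = 15 → P
  i= 3: M-E =  8 → I
  i= 4: Y-F = 19 → T
  i= 5: S-A = 18 → S
  i= 6: R-J =  8 → I
  i= 7: T-J = 10 → K
  i= 8: M-X = 15 → P
  i= 9: S-K =  8 → I
  i=10: B-I = 19 → T
  i=11: Z-H = 18 → S
  i=12: R-J =  8 → I
  i=13: U-K = 10 → K
  i=14: R-C = 15 → P
  i=15: N-F =  8 → I
  i=16: J-Q = 19 → T
  i=17: E-M = 18 → S
  i=18: R-J =  8 → I
  i=19: C-S = 10 → K
  shifts repeat with period 6: IKPITS

IKPITS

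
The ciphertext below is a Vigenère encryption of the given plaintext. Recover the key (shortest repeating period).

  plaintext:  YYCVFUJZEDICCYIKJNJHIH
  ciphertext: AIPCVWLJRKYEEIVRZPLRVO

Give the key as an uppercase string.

CKNHQC

  i= 0: A-Y =  2 → C
  i= 1: I-Y = 10 → K
  i= 2: P-C = 13 → N
  i= 3: C-V =  7 → H
  i= 4: V-F = 16 → Q
  i= 5: W-U =  2 → C
  i= 6: L-J =  2 → C
  i= 7: J-Z = 10 → K
  i= 8: R-E = 13 → N
  i= 9: K-D =  7 → H
  i=10: Y-I = 16 → Q
  i=11: E-C =  2 → C
  i=12: E-C =  2 → C
  i=13: I-Y = 10 → K
  i=14: V-I = 13 → N
  i=15: R-K =  7 → H
  i=16: Z-J = 16 → Q
  i=17: P-N =  2 → C
  i=18: L-J =  2 → C
  i=19: R-H = 10 → K
  i=20: V-I = 13 → N
  i=21: O-H =  7 → H
  shifts repeat with period 6: CKNHQC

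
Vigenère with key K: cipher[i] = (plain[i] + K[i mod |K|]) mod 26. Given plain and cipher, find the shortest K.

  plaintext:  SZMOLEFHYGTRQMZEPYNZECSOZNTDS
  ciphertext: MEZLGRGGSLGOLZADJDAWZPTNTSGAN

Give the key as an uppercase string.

UFNXVNBZ

  i= 0: M-S = 20 → U
  i= 1: E-Z =  5 → F
  i= 2: Z-M = 13 → N
  i= 3: L-O = 23 → X
  i= 4: G-L = 21 → V
  i= 5: R-E = 13 → N
  i= 6: G-F =  1 → B
  i= 7: G-H = 25 → Z
  i= 8: S-Y = 20 → U
  i= 9: L-G =  5 → F
  i=10: G-T = 13 → N
  i=11: O-R = 23 → X
  i=12: L-Q = 21 → V
  i=13: Z-M = 13 → N
  i=14: A-Z =  1 → B
  i=15: D-E = 25 → Z
  i=16: J-P = 20 → U
  i=17: D-Y =  5 → F
  i=18: A-N = 13 → N
  i=19: W-Z = 23 → X
  i=20: Z-E = 21 → V
  i=21: P-C = 13 → N
  i=22: T-S =  1 → B
  i=23: N-O = 25 → Z
  i=24: T-Z = 20 → U
  i=25: S-N =  5 → F
  i=26: G-T = 13 → N
  i=27: A-D = 23 → X
  i=28: N-S = 21 → V
  shifts repeat with period 8: UFNXVNBZ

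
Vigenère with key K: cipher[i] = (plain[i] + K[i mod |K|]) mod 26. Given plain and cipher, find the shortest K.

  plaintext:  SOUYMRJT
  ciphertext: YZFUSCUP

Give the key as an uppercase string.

GLLW

  i= 0: Y-S =  6 → G
  i= 1: Z-O = 11 → L
  i= 2: F-U = 11 → L
  i= 3: U-Y = 22 → W
  i= 4: S-M =  6 → G
  i= 5: C-R = 11 → L
  i= 6: U-J = 11 → L
  i= 7: P-T = 22 → W
  shifts repeat with period 4: GLLW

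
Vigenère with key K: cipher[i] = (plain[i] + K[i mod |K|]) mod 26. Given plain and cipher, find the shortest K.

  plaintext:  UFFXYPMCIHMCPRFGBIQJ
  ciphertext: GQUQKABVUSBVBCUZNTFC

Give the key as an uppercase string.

MLPT

  i= 0: G-U = 12 → M
  i= 1: Q-F = 11 → L
  i= 2: U-F = 15 → P
  i= 3: Q-X = 19 → T
  i= 4: K-Y = 12 → M
  i= 5: A-P = 11 → L
  i= 6: B-M = 15 → P
  i= 7: V-C = 19 → T
  i= 8: U-I = 12 → M
  i= 9: S-H = 11 → L
  i=10: B-M = 15 → P
  i=11: V-C = 19 → T
  i=12: B-P = 12 → M
  i=13: C-R = 11 → L
  i=14: U-F = 15 → P
  i=15: Z-G = 19 → T
  i=16: N-B = 12 → M
  i=17: T-I = 11 → L
  i=18: F-Q = 15 → P
  i=19: C-J = 19 → T
  shifts repeat with period 4: MLPT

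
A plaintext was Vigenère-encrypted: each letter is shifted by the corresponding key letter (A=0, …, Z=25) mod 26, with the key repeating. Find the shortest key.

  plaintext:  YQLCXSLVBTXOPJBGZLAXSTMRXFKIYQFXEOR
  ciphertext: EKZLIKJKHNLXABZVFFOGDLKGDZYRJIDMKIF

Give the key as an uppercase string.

GUOJLSYP

  i= 0: E-Y =  6 → G
  i= 1: K-Q = 20 → U
  i= 2: Z-L = 14 → O
  i= 3: L-C =  9 → J
  i= 4: I-X = 11 → L
  i= 5: K-S = 18 → S
  i= 6: J-L = 24 → Y
  i= 7: K-V = 15 → P
  i= 8: H-B =  6 → G
  i= 9: N-T = 20 → U
  i=10: L-X = 14 → O
  i=11: X-O =  9 → J
  i=12: A-P = 11 → L
  i=13: B-J = 18 → S
  i=14: Z-B = 24 → Y
  i=15: V-G = 15 → P
  i=16: F-Z =  6 → G
  i=17: F-L = 20 → U
  i=18: O-A = 14 → O
  i=19: G-X =  9 → J
  i=20: D-S = 11 → L
  i=21: L-T = 18 → S
  i=22: K-M = 24 → Y
  i=23: G-R = 15 → P
  i=24: D-X =  6 → G
  i=25: Z-F = 20 → U
  i=26: Y-K = 14 → O
  i=27: R-I =  9 → J
  i=28: J-Y = 11 → L
  i=29: I-Q = 18 → S
  i=30: D-F = 24 → Y
  i=31: M-X = 15 → P
  i=32: K-E =  6 → G
  i=33: I-O = 20 → U
  i=34: F-R = 14 → O
  shifts repeat with period 8: GUOJLSYP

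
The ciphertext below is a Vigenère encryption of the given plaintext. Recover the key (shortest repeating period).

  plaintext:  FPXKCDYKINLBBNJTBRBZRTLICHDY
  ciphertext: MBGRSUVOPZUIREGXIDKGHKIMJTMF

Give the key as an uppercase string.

HMJHQRXE

  i= 0: M-F =  7 → H
  i= 1: B-P = 12 → M
  i= 2: G-X =  9 → J
  i= 3: R-K =  7 → H
  i= 4: S-C = 16 → Q
  i= 5: U-D = 17 → R
  i= 6: V-Y = 23 → X
  i= 7: O-K =  4 → E
  i= 8: P-I =  7 → H
  i= 9: Z-N = 12 → M
  i=10: U-L =  9 → J
  i=11: I-B =  7 → H
  i=12: R-B = 16 → Q
  i=13: E-N = 17 → R
  i=14: G-J = 23 → X
  i=15: X-T =  4 → E
  i=16: I-B =  7 → H
  i=17: D-R = 12 → M
  i=18: K-B =  9 → J
  i=19: G-Z =  7 → H
  i=20: H-R = 16 → Q
  i=21: K-T = 17 → R
  i=22: I-L = 23 → X
  i=23: M-I =  4 → E
  i=24: J-C =  7 → H
  i=25: T-H = 12 → M
  i=26: M-D =  9 → J
  i=27: F-Y =  7 → H
  shifts repeat with period 8: HMJHQRXE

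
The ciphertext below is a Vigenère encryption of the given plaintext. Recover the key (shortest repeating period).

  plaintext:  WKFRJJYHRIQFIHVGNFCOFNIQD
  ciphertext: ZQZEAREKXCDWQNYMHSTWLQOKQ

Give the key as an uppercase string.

  i= 0: Z-W =  3 → D
  i= 1: Q-K =  6 → G
  i= 2: Z-F = 20 → U
  i= 3: E-R = 13 → N
  i= 4: A-J = 17 → R
  i= 5: R-J =  8 → I
  i= 6: E-Y =  6 → G
  i= 7: K-H =  3 → D
  i= 8: X-R =  6 → G
  i= 9: C-I = 20 → U
  i=10: D-Q = 13 → N
  i=11: W-F = 17 → R
  i=12: Q-I =  8 → I
  i=13: N-H =  6 → G
  i=14: Y-V =  3 → D
  i=15: M-G =  6 → G
  i=16: H-N = 20 → U
  i=17: S-F = 13 → N
  i=18: T-C = 17 → R
  i=19: W-O =  8 → I
  i=20: L-F =  6 → G
  i=21: Q-N =  3 → D
  i=22: O-I =  6 → G
  i=23: K-Q = 20 → U
  i=24: Q-D = 13 → N
  shifts repeat with period 7: DGUNRIG

DGUNRIG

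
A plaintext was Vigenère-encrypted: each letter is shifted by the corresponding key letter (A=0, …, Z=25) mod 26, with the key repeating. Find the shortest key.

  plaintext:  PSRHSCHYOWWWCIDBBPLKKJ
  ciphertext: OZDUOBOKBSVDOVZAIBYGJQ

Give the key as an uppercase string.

  i= 0: O-P = 25 → Z
  i= 1: Z-S =  7 → H
  i= 2: D-R = 12 → M
  i= 3: U-H = 13 → N
  i= 4: O-S = 22 → W
  i= 5: B-C = 25 → Z
  i= 6: O-H =  7 → H
  i= 7: K-Y = 12 → M
  i= 8: B-O = 13 → N
  i= 9: S-W = 22 → W
  i=10: V-W = 25 → Z
  i=11: D-W =  7 → H
  i=12: O-C = 12 → M
  i=13: V-I = 13 → N
  i=14: Z-D = 22 → W
  i=15: A-B = 25 → Z
  i=16: I-B =  7 → H
  i=17: B-P = 12 → M
  i=18: Y-L = 13 → N
  i=19: G-K = 22 → W
  i=20: J-K = 25 → Z
  i=21: Q-J =  7 → H
  shifts repeat with period 5: ZHMNW

ZHMNW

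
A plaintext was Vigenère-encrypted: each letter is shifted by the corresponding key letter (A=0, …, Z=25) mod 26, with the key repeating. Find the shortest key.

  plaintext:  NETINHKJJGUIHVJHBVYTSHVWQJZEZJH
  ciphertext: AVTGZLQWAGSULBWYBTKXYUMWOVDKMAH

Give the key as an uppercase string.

  i= 0: A-N = 13 → N
  i= 1: V-E = 17 → R
  i= 2: T-T =  0 → A
  i= 3: G-I = 24 → Y
  i= 4: Z-N = 12 → M
  i= 5: L-H =  4 → E
  i= 6: Q-K =  6 → G
  i= 7: W-J = 13 → N
  i= 8: A-J = 17 → R
  i= 9: G-G =  0 → A
  i=10: S-U = 24 → Y
  i=11: U-I = 12 → M
  i=12: L-H =  4 → E
  i=13: B-V =  6 → G
  i=14: W-J = 13 → N
  i=15: Y-H = 17 → R
  i=16: B-B =  0 → A
  i=17: T-V = 24 → Y
  i=18: K-Y = 12 → M
  i=19: X-T =  4 → E
  i=20: Y-S =  6 → G
  i=21: U-H = 13 → N
  i=22: M-V = 17 → R
  i=23: W-W =  0 → A
  i=24: O-Q = 24 → Y
  i=25: V-J = 12 → M
  i=26: D-Z =  4 → E
  i=27: K-E =  6 → G
  i=28: M-Z = 13 → N
  i=29: A-J = 17 → R
  i=30: H-H =  0 → A
  shifts repeat with period 7: NRAYMEG

NRAYMEG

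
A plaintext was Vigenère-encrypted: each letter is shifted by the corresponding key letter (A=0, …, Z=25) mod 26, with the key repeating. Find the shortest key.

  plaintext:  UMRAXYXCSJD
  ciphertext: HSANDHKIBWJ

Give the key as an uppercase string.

  i= 0: H-U = 13 → N
  i= 1: S-M =  6 → G
  i= 2: A-R =  9 → J
  i= 3: N-A = 13 → N
  i= 4: D-X =  6 → G
  i= 5: H-Y =  9 → J
  i= 6: K-X = 13 → N
  i= 7: I-C =  6 → G
  i= 8: B-S =  9 → J
  i= 9: W-J = 13 → N
  i=10: J-D =  6 → G
  shifts repeat with period 3: NGJ

NGJ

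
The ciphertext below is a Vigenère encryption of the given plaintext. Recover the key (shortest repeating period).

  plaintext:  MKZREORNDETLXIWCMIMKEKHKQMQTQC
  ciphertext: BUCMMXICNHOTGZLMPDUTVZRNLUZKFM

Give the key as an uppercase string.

  i= 0: B-M = 15 → P
  i= 1: U-K = 10 → K
  i= 2: C-Z =  3 → D
  i= 3: M-R = 21 → V
  i= 4: M-E =  8 → I
  i= 5: X-O =  9 → J
  i= 6: I-R = 17 → R
  i= 7: C-N = 15 → P
  i= 8: N-D = 10 → K
  i= 9: H-E =  3 → D
  i=10: O-T = 21 → V
  i=11: T-L =  8 → I
  i=12: G-X =  9 → J
  i=13: Z-I = 17 → R
  i=14: L-W = 15 → P
  i=15: M-C = 10 → K
  i=16: P-M =  3 → D
  i=17: D-I = 21 → V
  i=18: U-M =  8 → I
  i=19: T-K =  9 → J
  i=20: V-E = 17 → R
  i=21: Z-K = 15 → P
  i=22: R-H = 10 → K
  i=23: N-K =  3 → D
  i=24: L-Q = 21 → V
  i=25: U-M =  8 → I
  i=26: Z-Q =  9 → J
  i=27: K-T = 17 → R
  i=28: F-Q = 15 → P
  i=29: M-C = 10 → K
  shifts repeat with period 7: PKDVIJR

PKDVIJR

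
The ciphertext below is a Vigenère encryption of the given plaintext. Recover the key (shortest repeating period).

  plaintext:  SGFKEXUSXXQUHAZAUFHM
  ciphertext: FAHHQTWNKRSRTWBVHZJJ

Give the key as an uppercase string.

NUCXMWCV

  i= 0: F-S = 13 → N
  i= 1: A-G = 20 → U
  i= 2: H-F =  2 → C
  i= 3: H-K = 23 → X
  i= 4: Q-E = 12 → M
  i= 5: T-X = 22 → W
  i= 6: W-U =  2 → C
  i= 7: N-S = 21 → V
  i= 8: K-X = 13 → N
  i= 9: R-X = 20 → U
  i=10: S-Q =  2 → C
  i=11: R-U = 23 → X
  i=12: T-H = 12 → M
  i=13: W-A = 22 → W
  i=14: B-Z =  2 → C
  i=15: V-A = 21 → V
  i=16: H-U = 13 → N
  i=17: Z-F = 20 → U
  i=18: J-H =  2 → C
  i=19: J-M = 23 → X
  shifts repeat with period 8: NUCXMWCV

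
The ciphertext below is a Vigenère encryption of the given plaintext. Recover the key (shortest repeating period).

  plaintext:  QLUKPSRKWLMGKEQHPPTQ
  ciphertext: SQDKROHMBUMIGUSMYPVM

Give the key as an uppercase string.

  i= 0: S-Q =  2 → C
  i= 1: Q-L =  5 → F
  i= 2: D-U =  9 → J
  i= 3: K-K =  0 → A
  i= 4: R-P =  2 → C
  i= 5: O-S = 22 → W
  i= 6: H-R = 16 → Q
  i= 7: M-K =  2 → C
  i= 8: B-W =  5 → F
  i= 9: U-L =  9 → J
  i=10: M-M =  0 → A
  i=11: I-G =  2 → C
  i=12: G-K = 22 → W
  i=13: U-E = 16 → Q
  i=14: S-Q =  2 → C
  i=15: M-H =  5 → F
  i=16: Y-P =  9 → J
  i=17: P-P =  0 → A
  i=18: V-T =  2 → C
  i=19: M-Q = 22 → W
  shifts repeat with period 7: CFJACWQ

CFJACWQ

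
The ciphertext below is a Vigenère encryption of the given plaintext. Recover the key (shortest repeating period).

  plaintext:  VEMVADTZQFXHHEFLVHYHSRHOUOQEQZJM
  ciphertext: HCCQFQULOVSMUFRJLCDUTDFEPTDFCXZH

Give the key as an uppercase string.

  i= 0: H-V = 12 → M
  i= 1: C-E = 24 → Y
  i= 2: C-M = 16 → Q
  i= 3: Q-V = 21 → V
  i= 4: F-A =  5 → F
  i= 5: Q-D = 13 → N
  i= 6: U-T =  1 → B
  i= 7: L-Z = 12 → M
  i= 8: O-Q = 24 → Y
  i= 9: V-F = 16 → Q
  i=10: S-X = 21 → V
  i=11: M-H =  5 → F
  i=12: U-H = 13 → N
  i=13: F-E =  1 → B
  i=14: R-F = 12 → M
  i=15: J-L = 24 → Y
  i=16: L-V = 16 → Q
  i=17: C-H = 21 → V
  i=18: D-Y =  5 → F
  i=19: U-H = 13 → N
  i=20: T-S =  1 → B
  i=21: D-R = 12 → M
  i=22: F-H = 24 → Y
  i=23: E-O = 16 → Q
  i=24: P-U = 21 → V
  i=25: T-O =  5 → F
  i=26: D-Q = 13 → N
  i=27: F-E =  1 → B
  i=28: C-Q = 12 → M
  i=29: X-Z = 24 → Y
  i=30: Z-J = 16 → Q
  i=31: H-M = 21 → V
  shifts repeat with period 7: MYQVFNB

MYQVFNB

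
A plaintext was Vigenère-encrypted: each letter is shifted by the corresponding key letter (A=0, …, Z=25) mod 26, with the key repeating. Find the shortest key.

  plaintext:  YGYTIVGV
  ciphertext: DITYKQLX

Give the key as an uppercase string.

  i= 0: D-Y =  5 → F
  i= 1: I-G =  2 → C
  i= 2: T-Y = 21 → V
  i= 3: Y-T =  5 → F
  i= 4: K-I =  2 → C
  i= 5: Q-V = 21 → V
  i= 6: L-G =  5 → F
  i= 7: X-V =  2 → C
  shifts repeat with period 3: FCV

FCV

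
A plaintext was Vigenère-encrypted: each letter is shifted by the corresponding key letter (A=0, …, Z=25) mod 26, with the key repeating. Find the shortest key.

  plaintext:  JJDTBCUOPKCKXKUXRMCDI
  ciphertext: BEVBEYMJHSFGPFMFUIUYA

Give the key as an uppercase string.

  i= 0: B-J = 18 → S
  i= 1: E-J = 21 → V
  i= 2: V-D = 18 → S
  i= 3: B-T =  8 → I
  i= 4: E-B =  3 → D
  i= 5: Y-C = 22 → W
  i= 6: M-U = 18 → S
  i= 7: J-O = 21 → V
  i= 8: H-P = 18 → S
  i= 9: S-K =  8 → I
  i=10: F-C =  3 → D
  i=11: G-K = 22 → W
  i=12: P-X = 18 → S
  i=13: F-K = 21 → V
  i=14: M-U = 18 → S
  i=15: F-X =  8 → I
  i=16: U-R =  3 → D
  i=17: I-M = 22 → W
  i=18: U-C = 18 → S
  i=19: Y-D = 21 → V
  i=20: A-I = 18 → S
  shifts repeat with period 6: SVSIDW

SVSIDW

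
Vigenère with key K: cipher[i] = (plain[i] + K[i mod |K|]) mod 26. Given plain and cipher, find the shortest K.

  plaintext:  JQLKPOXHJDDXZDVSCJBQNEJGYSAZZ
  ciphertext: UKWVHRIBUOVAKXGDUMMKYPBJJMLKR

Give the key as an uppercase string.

  i= 0: U-J = 11 → L
  i= 1: K-Q = 20 → U
  i= 2: W-L = 11 → L
  i= 3: V-K = 11 → L
  i= 4: H-P = 18 → S
  i= 5: R-O =  3 → D
  i= 6: I-X = 11 → L
  i= 7: B-H = 20 → U
  i= 8: U-J = 11 → L
  i= 9: O-D = 11 → L
  i=10: V-D = 18 → S
  i=11: A-X =  3 → D
  i=12: K-Z = 11 → L
  i=13: X-D = 20 → U
  i=14: G-V = 11 → L
  i=15: D-S = 11 → L
  i=16: U-C = 18 → S
  i=17: M-J =  3 → D
  i=18: M-B = 11 → L
  i=19: K-Q = 20 → U
  i=20: Y-N = 11 → L
  i=21: P-E = 11 → L
  i=22: B-J = 18 → S
  i=23: J-G =  3 → D
  i=24: J-Y = 11 → L
  i=25: M-S = 20 → U
  i=26: L-A = 11 → L
  i=27: K-Z = 11 → L
  i=28: R-Z = 18 → S
  shifts repeat with period 6: LULLSD

LULLSD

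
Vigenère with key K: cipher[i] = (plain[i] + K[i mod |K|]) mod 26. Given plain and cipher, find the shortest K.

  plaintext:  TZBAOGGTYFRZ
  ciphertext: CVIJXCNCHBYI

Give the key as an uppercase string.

JWHJ

  i= 0: C-T =  9 → J
  i= 1: V-Z = 22 → W
  i= 2: I-B =  7 → H
  i= 3: J-A =  9 → J
  i= 4: X-O =  9 → J
  i= 5: C-G = 22 → W
  i= 6: N-G =  7 → H
  i= 7: C-T =  9 → J
  i= 8: H-Y =  9 → J
  i= 9: B-F = 22 → W
  i=10: Y-R =  7 → H
  i=11: I-Z =  9 → J
  shifts repeat with period 4: JWHJ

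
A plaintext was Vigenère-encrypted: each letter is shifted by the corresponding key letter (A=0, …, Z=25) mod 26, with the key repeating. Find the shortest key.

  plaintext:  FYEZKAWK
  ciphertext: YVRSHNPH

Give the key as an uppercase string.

TXN

  i= 0: Y-F = 19 → T
  i= 1: V-Y = 23 → X
  i= 2: R-E = 13 → N
  i= 3: S-Z = 19 → T
  i= 4: H-K = 23 → X
  i= 5: N-A = 13 → N
  i= 6: P-W = 19 → T
  i= 7: H-K = 23 → X
  shifts repeat with period 3: TXN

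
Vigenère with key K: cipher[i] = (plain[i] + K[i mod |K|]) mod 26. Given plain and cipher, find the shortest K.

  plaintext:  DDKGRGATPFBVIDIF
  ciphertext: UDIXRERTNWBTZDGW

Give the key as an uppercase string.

RAY

  i= 0: U-D = 17 → R
  i= 1: D-D =  0 → A
  i= 2: I-K = 24 → Y
  i= 3: X-G = 17 → R
  i= 4: R-R =  0 → A
  i= 5: E-G = 24 → Y
  i= 6: R-A = 17 → R
  i= 7: T-T =  0 → A
  i= 8: N-P = 24 → Y
  i= 9: W-F = 17 → R
  i=10: B-B =  0 → A
  i=11: T-V = 24 → Y
  i=12: Z-I = 17 → R
  i=13: D-D =  0 → A
  i=14: G-I = 24 → Y
  i=15: W-F = 17 → R
  shifts repeat with period 3: RAY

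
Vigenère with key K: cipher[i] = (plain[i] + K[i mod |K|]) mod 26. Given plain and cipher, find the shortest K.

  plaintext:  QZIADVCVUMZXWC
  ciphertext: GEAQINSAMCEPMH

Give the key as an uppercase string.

QFS

  i= 0: G-Q = 16 → Q
  i= 1: E-Z =  5 → F
  i= 2: A-I = 18 → S
  i= 3: Q-A = 16 → Q
  i= 4: I-D =  5 → F
  i= 5: N-V = 18 → S
  i= 6: S-C = 16 → Q
  i= 7: A-V =  5 → F
  i= 8: M-U = 18 → S
  i= 9: C-M = 16 → Q
  i=10: E-Z =  5 → F
  i=11: P-X = 18 → S
  i=12: M-W = 16 → Q
  i=13: H-C =  5 → F
  shifts repeat with period 3: QFS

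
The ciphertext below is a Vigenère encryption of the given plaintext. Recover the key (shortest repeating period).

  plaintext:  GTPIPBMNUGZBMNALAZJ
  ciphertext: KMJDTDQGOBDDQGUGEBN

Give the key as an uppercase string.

  i= 0: K-G =  4 → E
  i= 1: M-T = 19 → T
  i= 2: J-P = 20 → U
  i= 3: D-I = 21 → V
  i= 4: T-P =  4 → E
  i= 5: D-B =  2 → C
  i= 6: Q-M =  4 → E
  i= 7: G-N = 19 → T
  i= 8: O-U = 20 → U
  i= 9: B-G = 21 → V
  i=10: D-Z =  4 → E
  i=11: D-B =  2 → C
  i=12: Q-M =  4 → E
  i=13: G-N = 19 → T
  i=14: U-A = 20 → U
  i=15: G-L = 21 → V
  i=16: E-A =  4 → E
  i=17: B-Z =  2 → C
  i=18: N-J =  4 → E
  shifts repeat with period 6: ETUVEC

ETUVEC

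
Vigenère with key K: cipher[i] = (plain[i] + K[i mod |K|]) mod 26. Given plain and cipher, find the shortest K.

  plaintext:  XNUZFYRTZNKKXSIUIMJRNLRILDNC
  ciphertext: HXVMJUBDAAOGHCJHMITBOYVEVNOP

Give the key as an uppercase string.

  i= 0: H-X = 10 → K
  i= 1: X-N = 10 → K
  i= 2: V-U =  1 → B
  i= 3: M-Z = 13 → N
  i= 4: J-F =  4 → E
  i= 5: U-Y = 22 → W
  i= 6: B-R = 10 → K
  i= 7: D-T = 10 → K
  i= 8: A-Z =  1 → B
  i= 9: A-N = 13 → N
  i=10: O-K =  4 → E
  i=11: G-K = 22 → W
  i=12: H-X = 10 → K
  i=13: C-S = 10 → K
  i=14: J-I =  1 → B
  i=15: H-U = 13 → N
  i=16: M-I =  4 → E
  i=17: I-M = 22 → W
  i=18: T-J = 10 → K
  i=19: B-R = 10 → K
  i=20: O-N =  1 → B
  i=21: Y-L = 13 → N
  i=22: V-R =  4 → E
  i=23: E-I = 22 → W
  i=24: V-L = 10 → K
  i=25: N-D = 10 → K
  i=26: O-N =  1 → B
  i=27: P-C = 13 → N
  shifts repeat with period 6: KKBNEW

KKBNEW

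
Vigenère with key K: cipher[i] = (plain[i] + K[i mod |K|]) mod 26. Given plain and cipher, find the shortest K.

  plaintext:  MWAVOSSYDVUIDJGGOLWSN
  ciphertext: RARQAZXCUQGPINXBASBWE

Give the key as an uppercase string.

FERVMH

  i= 0: R-M =  5 → F
  i= 1: A-W =  4 → E
  i= 2: R-A = 17 → R
  i= 3: Q-V = 21 → V
  i= 4: A-O = 12 → M
  i= 5: Z-S =  7 → H
  i= 6: X-S =  5 → F
  i= 7: C-Y =  4 → E
  i= 8: U-D = 17 → R
  i= 9: Q-V = 21 → V
  i=10: G-U = 12 → M
  i=11: P-I =  7 → H
  i=12: I-D =  5 → F
  i=13: N-J =  4 → E
  i=14: X-G = 17 → R
  i=15: B-G = 21 → V
  i=16: A-O = 12 → M
  i=17: S-L =  7 → H
  i=18: B-W =  5 → F
  i=19: W-S =  4 → E
  i=20: E-N = 17 → R
  shifts repeat with period 6: FERVMH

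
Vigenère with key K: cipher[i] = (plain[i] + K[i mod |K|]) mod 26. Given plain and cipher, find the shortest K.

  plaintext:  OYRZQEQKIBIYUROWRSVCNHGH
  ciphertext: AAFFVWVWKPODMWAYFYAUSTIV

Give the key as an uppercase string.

  i= 0: A-O = 12 → M
  i= 1: A-Y =  2 → C
  i= 2: F-R = 14 → O
  i= 3: F-Z =  6 → G
  i= 4: V-Q =  5 → F
  i= 5: W-E = 18 → S
  i= 6: V-Q =  5 → F
  i= 7: W-K = 12 → M
  i= 8: K-I =  2 → C
  i= 9: P-B = 14 → O
  i=10: O-I =  6 → G
  i=11: D-Y =  5 → F
  i=12: M-U = 18 → S
  i=13: W-R =  5 → F
  i=14: A-O = 12 → M
  i=15: Y-W =  2 → C
  i=16: F-R = 14 → O
  i=17: Y-S =  6 → G
  i=18: A-V =  5 → F
  i=19: U-C = 18 → S
  i=20: S-N =  5 → F
  i=21: T-H = 12 → M
  i=22: I-G =  2 → C
  i=23: V-H = 14 → O
  shifts repeat with period 7: MCOGFSF

MCOGFSF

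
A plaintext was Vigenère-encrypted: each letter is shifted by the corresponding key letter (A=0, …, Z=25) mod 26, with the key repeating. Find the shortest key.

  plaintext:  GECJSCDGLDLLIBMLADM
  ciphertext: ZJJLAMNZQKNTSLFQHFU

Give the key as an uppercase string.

TFHCIKK

  i= 0: Z-G = 19 → T
  i= 1: J-E =  5 → F
  i= 2: J-C =  7 → H
  i= 3: L-J =  2 → C
  i= 4: A-S =  8 → I
  i= 5: M-C = 10 → K
  i= 6: N-D = 10 → K
  i= 7: Z-G = 19 → T
  i= 8: Q-L =  5 → F
  i= 9: K-D =  7 → H
  i=10: N-L =  2 → C
  i=11: T-L =  8 → I
  i=12: S-I = 10 → K
  i=13: L-B = 10 → K
  i=14: F-M = 19 → T
  i=15: Q-L =  5 → F
  i=16: H-A =  7 → H
  i=17: F-D =  2 → C
  i=18: U-M =  8 → I
  shifts repeat with period 7: TFHCIKK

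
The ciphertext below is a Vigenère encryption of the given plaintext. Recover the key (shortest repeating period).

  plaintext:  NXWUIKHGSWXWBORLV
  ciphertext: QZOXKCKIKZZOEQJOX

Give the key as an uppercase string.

  i= 0: Q-N =  3 → D
  i= 1: Z-X =  2 → C
  i= 2: O-W = 18 → S
  i= 3: X-U =  3 → D
  i= 4: K-I =  2 → C
  i= 5: C-K = 18 → S
  i= 6: K-H =  3 → D
  i= 7: I-G =  2 → C
  i= 8: K-S = 18 → S
  i= 9: Z-W =  3 → D
  i=10: Z-X =  2 → C
  i=11: O-W = 18 → S
  i=12: E-B =  3 → D
  i=13: Q-O =  2 → C
  i=14: J-R = 18 → S
  i=15: O-L =  3 → D
  i=16: X-V =  2 → C
  shifts repeat with period 3: DCS

DCS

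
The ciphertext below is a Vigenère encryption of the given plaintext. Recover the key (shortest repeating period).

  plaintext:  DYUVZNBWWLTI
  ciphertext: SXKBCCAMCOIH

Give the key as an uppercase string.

  i= 0: S-D = 15 → P
  i= 1: X-Y = 25 → Z
  i= 2: K-U = 16 → Q
  i= 3: B-V =  6 → G
  i= 4: C-Z =  3 → D
  i= 5: C-N = 15 → P
  i= 6: A-B = 25 → Z
  i= 7: M-W = 16 → Q
  i= 8: C-W =  6 → G
  i= 9: O-L =  3 → D
  i=10: I-T = 15 → P
  i=11: H-I = 25 → Z
  shifts repeat with period 5: PZQGD

PZQGD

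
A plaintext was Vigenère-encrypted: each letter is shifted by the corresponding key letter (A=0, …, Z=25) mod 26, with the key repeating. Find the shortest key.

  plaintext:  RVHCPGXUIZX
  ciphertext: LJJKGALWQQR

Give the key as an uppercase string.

UOCIR

  i= 0: L-R = 20 → U
  i= 1: J-V = 14 → O
  i= 2: J-H =  2 → C
  i= 3: K-C =  8 → I
  i= 4: G-P = 17 → R
  i= 5: A-G = 20 → U
  i= 6: L-X = 14 → O
  i= 7: W-U =  2 → C
  i= 8: Q-I =  8 → I
  i= 9: Q-Z = 17 → R
  i=10: R-X = 20 → U
  shifts repeat with period 5: UOCIR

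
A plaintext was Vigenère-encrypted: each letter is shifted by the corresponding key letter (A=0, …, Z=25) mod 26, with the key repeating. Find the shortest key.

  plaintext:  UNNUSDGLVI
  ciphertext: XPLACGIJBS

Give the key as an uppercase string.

  i= 0: X-U =  3 → D
  i= 1: P-N =  2 → C
  i= 2: L-N = 24 → Y
  i= 3: A-U =  6 → G
  i= 4: C-S = 10 → K
  i= 5: G-D =  3 → D
  i= 6: I-G =  2 → C
  i= 7: J-L = 24 → Y
  i= 8: B-V =  6 → G
  i= 9: S-I = 10 → K
  shifts repeat with period 5: DCYGK

DCYGK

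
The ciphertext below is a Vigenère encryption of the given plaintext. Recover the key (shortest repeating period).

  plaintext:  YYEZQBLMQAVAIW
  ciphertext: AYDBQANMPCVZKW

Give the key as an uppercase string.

CAZ

  i= 0: A-Y =  2 → C
  i= 1: Y-Y =  0 → A
  i= 2: D-E = 25 → Z
  i= 3: B-Z =  2 → C
  i= 4: Q-Q =  0 → A
  i= 5: A-B = 25 → Z
  i= 6: N-L =  2 → C
  i= 7: M-M =  0 → A
  i= 8: P-Q = 25 → Z
  i= 9: C-A =  2 → C
  i=10: V-V =  0 → A
  i=11: Z-A = 25 → Z
  i=12: K-I =  2 → C
  i=13: W-W =  0 → A
  shifts repeat with period 3: CAZ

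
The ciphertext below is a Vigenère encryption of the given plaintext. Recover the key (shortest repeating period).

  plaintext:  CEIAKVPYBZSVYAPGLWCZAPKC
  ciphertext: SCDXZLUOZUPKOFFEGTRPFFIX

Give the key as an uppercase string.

QYVXPQF

  i= 0: S-C = 16 → Q
  i= 1: C-E = 24 → Y
  i= 2: D-I = 21 → V
  i= 3: X-A = 23 → X
  i= 4: Z-K = 15 → P
  i= 5: L-V = 16 → Q
  i= 6: U-P =  5 → F
  i= 7: O-Y = 16 → Q
  i= 8: Z-B = 24 → Y
  i= 9: U-Z = 21 → V
  i=10: P-S = 23 → X
  i=11: K-V = 15 → P
  i=12: O-Y = 16 → Q
  i=13: F-A =  5 → F
  i=14: F-P = 16 → Q
  i=15: E-G = 24 → Y
  i=16: G-L = 21 → V
  i=17: T-W = 23 → X
  i=18: R-C = 15 → P
  i=19: P-Z = 16 → Q
  i=20: F-A =  5 → F
  i=21: F-P = 16 → Q
  i=22: I-K = 24 → Y
  i=23: X-C = 21 → V
  shifts repeat with period 7: QYVXPQF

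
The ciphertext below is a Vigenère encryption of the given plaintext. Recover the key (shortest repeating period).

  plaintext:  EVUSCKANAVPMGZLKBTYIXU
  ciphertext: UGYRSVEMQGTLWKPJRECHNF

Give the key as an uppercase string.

QLEZ

  i= 0: U-E = 16 → Q
  i= 1: G-V = 11 → L
  i= 2: Y-U =  4 → E
  i= 3: R-S = 25 → Z
  i= 4: S-C = 16 → Q
  i= 5: V-K = 11 → L
  i= 6: E-A =  4 → E
  i= 7: M-N = 25 → Z
  i= 8: Q-A = 16 → Q
  i= 9: G-V = 11 → L
  i=10: T-P =  4 → E
  i=11: L-M = 25 → Z
  i=12: W-G = 16 → Q
  i=13: K-Z = 11 → L
  i=14: P-L =  4 → E
  i=15: J-K = 25 → Z
  i=16: R-B = 16 → Q
  i=17: E-T = 11 → L
  i=18: C-Y =  4 → E
  i=19: H-I = 25 → Z
  i=20: N-X = 16 → Q
  i=21: F-U = 11 → L
  shifts repeat with period 4: QLEZ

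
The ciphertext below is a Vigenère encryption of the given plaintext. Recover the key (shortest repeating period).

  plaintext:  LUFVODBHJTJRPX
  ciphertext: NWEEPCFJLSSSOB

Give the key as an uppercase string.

CCZJBZE

  i= 0: N-L =  2 → C
  i= 1: W-U =  2 → C
  i= 2: E-F = 25 → Z
  i= 3: E-V =  9 → J
  i= 4: P-O =  1 → B
  i= 5: C-D = 25 → Z
  i= 6: F-B =  4 → E
  i= 7: J-H =  2 → C
  i= 8: L-J =  2 → C
  i= 9: S-T = 25 → Z
  i=10: S-J =  9 → J
  i=11: S-R =  1 → B
  i=12: O-P = 25 → Z
  i=13: B-X =  4 → E
  shifts repeat with period 7: CCZJBZE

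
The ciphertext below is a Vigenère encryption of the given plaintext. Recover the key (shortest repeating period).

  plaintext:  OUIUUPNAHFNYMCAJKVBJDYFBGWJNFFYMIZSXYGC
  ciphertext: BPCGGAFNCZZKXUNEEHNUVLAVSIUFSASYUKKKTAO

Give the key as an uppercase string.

NVUMMLS

  i= 0: B-O = 13 → N
  i= 1: P-U = 21 → V
  i= 2: C-I = 20 → U
  i= 3: G-U = 12 → M
  i= 4: G-U = 12 → M
  i= 5: A-P = 11 → L
  i= 6: F-N = 18 → S
  i= 7: N-A = 13 → N
  i= 8: C-H = 21 → V
  i= 9: Z-F = 20 → U
  i=10: Z-N = 12 → M
  i=11: K-Y = 12 → M
  i=12: X-M = 11 → L
  i=13: U-C = 18 → S
  i=14: N-A = 13 → N
  i=15: E-J = 21 → V
  i=16: E-K = 20 → U
  i=17: H-V = 12 → M
  i=18: N-B = 12 → M
  i=19: U-J = 11 → L
  i=20: V-D = 18 → S
  i=21: L-Y = 13 → N
  i=22: A-F = 21 → V
  i=23: V-B = 20 → U
  i=24: S-G = 12 → M
  i=25: I-W = 12 → M
  i=26: U-J = 11 → L
  i=27: F-N = 18 → S
  i=28: S-F = 13 → N
  i=29: A-F = 21 → V
  i=30: S-Y = 20 → U
  i=31: Y-M = 12 → M
  i=32: U-I = 12 → M
  i=33: K-Z = 11 → L
  i=34: K-S = 18 → S
  i=35: K-X = 13 → N
  i=36: T-Y = 21 → V
  i=37: A-G = 20 → U
  i=38: O-C = 12 → M
  shifts repeat with period 7: NVUMMLS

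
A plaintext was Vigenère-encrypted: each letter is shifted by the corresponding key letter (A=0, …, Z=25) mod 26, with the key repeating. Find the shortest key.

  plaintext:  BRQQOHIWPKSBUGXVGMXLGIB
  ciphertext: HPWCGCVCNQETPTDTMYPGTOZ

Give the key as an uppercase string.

GYGMSVN

  i= 0: H-B =  6 → G
  i= 1: P-R = 24 → Y
  i= 2: W-Q =  6 → G
  i= 3: C-Q = 12 → M
  i= 4: G-O = 18 → S
  i= 5: C-H = 21 → V
  i= 6: V-I = 13 → N
  i= 7: C-W =  6 → G
  i= 8: N-P = 24 → Y
  i= 9: Q-K =  6 → G
  i=10: E-S = 12 → M
  i=11: T-B = 18 → S
  i=12: P-U = 21 → V
  i=13: T-G = 13 → N
  i=14: D-X =  6 → G
  i=15: T-V = 24 → Y
  i=16: M-G =  6 → G
  i=17: Y-M = 12 → M
  i=18: P-X = 18 → S
  i=19: G-L = 21 → V
  i=20: T-G = 13 → N
  i=21: O-I =  6 → G
  i=22: Z-B = 24 → Y
  shifts repeat with period 7: GYGMSVN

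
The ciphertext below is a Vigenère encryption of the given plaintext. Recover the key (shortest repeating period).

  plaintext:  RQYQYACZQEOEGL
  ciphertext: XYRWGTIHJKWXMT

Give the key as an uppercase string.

GIT

  i= 0: X-R =  6 → G
  i= 1: Y-Q =  8 → I
  i= 2: R-Y = 19 → T
  i= 3: W-Q =  6 → G
  i= 4: G-Y =  8 → I
  i= 5: T-A = 19 → T
  i= 6: I-C =  6 → G
  i= 7: H-Z =  8 → I
  i= 8: J-Q = 19 → T
  i= 9: K-E =  6 → G
  i=10: W-O =  8 → I
  i=11: X-E = 19 → T
  i=12: M-G =  6 → G
  i=13: T-L =  8 → I
  shifts repeat with period 3: GIT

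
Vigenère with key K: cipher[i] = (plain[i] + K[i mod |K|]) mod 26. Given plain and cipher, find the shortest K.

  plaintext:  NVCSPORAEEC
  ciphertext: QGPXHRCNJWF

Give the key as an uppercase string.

  i= 0: Q-N =  3 → D
  i= 1: G-V = 11 → L
  i= 2: P-C = 13 → N
  i= 3: X-S =  5 → F
  i= 4: H-P = 18 → S
  i= 5: R-O =  3 → D
  i= 6: C-R = 11 → L
  i= 7: N-A = 13 → N
  i= 8: J-E =  5 → F
  i= 9: W-E = 18 → S
  i=10: F-C =  3 → D
  shifts repeat with period 5: DLNFS

DLNFS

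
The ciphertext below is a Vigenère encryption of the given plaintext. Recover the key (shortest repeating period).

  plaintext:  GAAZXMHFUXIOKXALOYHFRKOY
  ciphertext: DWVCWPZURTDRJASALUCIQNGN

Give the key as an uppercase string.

XWVDZDSP

  i= 0: D-G = 23 → X
  i= 1: W-A = 22 → W
  i= 2: V-A = 21 → V
  i= 3: C-Z =  3 → D
  i= 4: W-X = 25 → Z
  i= 5: P-M =  3 → D
  i= 6: Z-H = 18 → S
  i= 7: U-F = 15 → P
  i= 8: R-U = 23 → X
  i= 9: T-X = 22 → W
  i=10: D-I = 21 → V
  i=11: R-O =  3 → D
  i=12: J-K = 25 → Z
  i=13: A-X =  3 → D
  i=14: S-A = 18 → S
  i=15: A-L = 15 → P
  i=16: L-O = 23 → X
  i=17: U-Y = 22 → W
  i=18: C-H = 21 → V
  i=19: I-F =  3 → D
  i=20: Q-R = 25 → Z
  i=21: N-K =  3 → D
  i=22: G-O = 18 → S
  i=23: N-Y = 15 → P
  shifts repeat with period 8: XWVDZDSP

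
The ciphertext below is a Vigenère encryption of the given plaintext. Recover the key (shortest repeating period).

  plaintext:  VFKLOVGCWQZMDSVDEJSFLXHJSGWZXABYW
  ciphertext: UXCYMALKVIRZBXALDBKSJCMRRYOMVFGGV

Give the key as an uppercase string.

  i= 0: U-V = 25 → Z
  i= 1: X-F = 18 → S
  i= 2: C-K = 18 → S
  i= 3: Y-L = 13 → N
  i= 4: M-O = 24 → Y
  i= 5: A-V =  5 → F
  i= 6: L-G =  5 → F
  i= 7: K-C =  8 → I
  i= 8: V-W = 25 → Z
  i= 9: I-Q = 18 → S
  i=10: R-Z = 18 → S
  i=11: Z-M = 13 → N
  i=12: B-D = 24 → Y
  i=13: X-S =  5 → F
  i=14: A-V =  5 → F
  i=15: L-D =  8 → I
  i=16: D-E = 25 → Z
  i=17: B-J = 18 → S
  i=18: K-S = 18 → S
  i=19: S-F = 13 → N
  i=20: J-L = 24 → Y
  i=21: C-X =  5 → F
  i=22: M-H =  5 → F
  i=23: R-J =  8 → I
  i=24: R-S = 25 → Z
  i=25: Y-G = 18 → S
  i=26: O-W = 18 → S
  i=27: M-Z = 13 → N
  i=28: V-X = 24 → Y
  i=29: F-A =  5 → F
  i=30: G-B =  5 → F
  i=31: G-Y =  8 → I
  i=32: V-W = 25 → Z
  shifts repeat with period 8: ZSSNYFFI

ZSSNYFFI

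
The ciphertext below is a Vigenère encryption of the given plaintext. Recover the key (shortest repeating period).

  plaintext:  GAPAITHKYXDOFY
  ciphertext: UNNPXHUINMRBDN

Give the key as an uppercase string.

  i= 0: U-G = 14 → O
  i= 1: N-A = 13 → N
  i= 2: N-P = 24 → Y
  i= 3: P-A = 15 → P
  i= 4: X-I = 15 → P
  i= 5: H-T = 14 → O
  i= 6: U-H = 13 → N
  i= 7: I-K = 24 → Y
  i= 8: N-Y = 15 → P
  i= 9: M-X = 15 → P
  i=10: R-D = 14 → O
  i=11: B-O = 13 → N
  i=12: D-F = 24 → Y
  i=13: N-Y = 15 → P
  shifts repeat with period 5: ONYPP

ONYPP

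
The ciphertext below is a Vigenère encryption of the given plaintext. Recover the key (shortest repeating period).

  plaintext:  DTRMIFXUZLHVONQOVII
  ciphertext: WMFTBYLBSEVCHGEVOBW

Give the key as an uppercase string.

  i= 0: W-D = 19 → T
  i= 1: M-T = 19 → T
  i= 2: F-R = 14 → O
  i= 3: T-M =  7 → H
  i= 4: B-I = 19 → T
  i= 5: Y-F = 19 → T
  i= 6: L-X = 14 → O
  i= 7: B-U =  7 → H
  i= 8: S-Z = 19 → T
  i= 9: E-L = 19 → T
  i=10: V-H = 14 → O
  i=11: C-V =  7 → H
  i=12: H-O = 19 → T
  i=13: G-N = 19 → T
  i=14: E-Q = 14 → O
  i=15: V-O =  7 → H
  i=16: O-V = 19 → T
  i=17: B-I = 19 → T
  i=18: W-I = 14 → O
  shifts repeat with period 4: TTOH

TTOH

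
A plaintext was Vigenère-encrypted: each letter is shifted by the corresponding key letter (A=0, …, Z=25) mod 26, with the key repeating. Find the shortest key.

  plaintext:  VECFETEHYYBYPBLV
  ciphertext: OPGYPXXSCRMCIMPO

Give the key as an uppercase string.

  i= 0: O-V = 19 → T
  i= 1: P-E = 11 → L
  i= 2: G-C =  4 → E
  i= 3: Y-F = 19 → T
  i= 4: P-E = 11 → L
  i= 5: X-T =  4 → E
  i= 6: X-E = 19 → T
  i= 7: S-H = 11 → L
  i= 8: C-Y =  4 → E
  i= 9: R-Y = 19 → T
  i=10: M-B = 11 → L
  i=11: C-Y =  4 → E
  i=12: I-P = 19 → T
  i=13: M-B = 11 → L
  i=14: P-L =  4 → E
  i=15: O-V = 19 → T
  shifts repeat with period 3: TLE

TLE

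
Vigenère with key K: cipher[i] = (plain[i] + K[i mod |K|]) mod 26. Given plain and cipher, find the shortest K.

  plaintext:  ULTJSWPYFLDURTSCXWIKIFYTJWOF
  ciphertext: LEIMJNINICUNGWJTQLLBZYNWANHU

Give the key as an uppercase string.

RTPDR

  i= 0: L-U = 17 → R
  i= 1: E-L = 19 → T
  i= 2: I-T = 15 → P
  i= 3: M-J =  3 → D
  i= 4: J-S = 17 → R
  i= 5: N-W = 17 → R
  i= 6: I-P = 19 → T
  i= 7: N-Y = 15 → P
  i= 8: I-F =  3 → D
  i= 9: C-L = 17 → R
  i=10: U-D = 17 → R
  i=11: N-U = 19 → T
  i=12: G-R = 15 → P
  i=13: W-T =  3 → D
  i=14: J-S = 17 → R
  i=15: T-C = 17 → R
  i=16: Q-X = 19 → T
  i=17: L-W = 15 → P
  i=18: L-I =  3 → D
  i=19: B-K = 17 → R
  i=20: Z-I = 17 → R
  i=21: Y-F = 19 → T
  i=22: N-Y = 15 → P
  i=23: W-T =  3 → D
  i=24: A-J = 17 → R
  i=25: N-W = 17 → R
  i=26: H-O = 19 → T
  i=27: U-F = 15 → P
  shifts repeat with period 5: RTPDR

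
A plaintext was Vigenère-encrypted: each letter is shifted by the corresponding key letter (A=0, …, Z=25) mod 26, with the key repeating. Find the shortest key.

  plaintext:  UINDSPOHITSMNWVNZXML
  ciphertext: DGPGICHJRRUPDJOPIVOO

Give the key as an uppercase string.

  i= 0: D-U =  9 → J
  i= 1: G-I = 24 → Y
  i= 2: P-N =  2 → C
  i= 3: G-D =  3 → D
  i= 4: I-S = 16 → Q
  i= 5: C-P = 13 → N
  i= 6: H-O = 19 → T
  i= 7: J-H =  2 → C
  i= 8: R-I =  9 → J
  i= 9: R-T = 24 → Y
  i=10: U-S =  2 → C
  i=11: P-M =  3 → D
  i=12: D-N = 16 → Q
  i=13: J-W = 13 → N
  i=14: O-V = 19 → T
  i=15: P-N =  2 → C
  i=16: I-Z =  9 → J
  i=17: V-X = 24 → Y
  i=18: O-M =  2 → C
  i=19: O-L =  3 → D
  shifts repeat with period 8: JYCDQNTC

JYCDQNTC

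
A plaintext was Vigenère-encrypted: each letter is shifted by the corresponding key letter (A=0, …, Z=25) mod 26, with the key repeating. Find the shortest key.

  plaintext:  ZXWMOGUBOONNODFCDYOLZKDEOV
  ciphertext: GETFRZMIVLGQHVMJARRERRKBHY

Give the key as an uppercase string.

HHXTDTS

  i= 0: G-Z =  7 → H
  i= 1: E-X =  7 → H
  i= 2: T-W = 23 → X
  i= 3: F-M = 19 → T
  i= 4: R-O =  3 → D
  i= 5: Z-G = 19 → T
  i= 6: M-U = 18 → S
  i= 7: I-B =  7 → H
  i= 8: V-O =  7 → H
  i= 9: L-O = 23 → X
  i=10: G-N = 19 → T
  i=11: Q-N =  3 → D
  i=12: H-O = 19 → T
  i=13: V-D = 18 → S
  i=14: M-F =  7 → H
  i=15: J-C =  7 → H
  i=16: A-D = 23 → X
  i=17: R-Y = 19 → T
  i=18: R-O =  3 → D
  i=19: E-L = 19 → T
  i=20: R-Z = 18 → S
  i=21: R-K =  7 → H
  i=22: K-D =  7 → H
  i=23: B-E = 23 → X
  i=24: H-O = 19 → T
  i=25: Y-V =  3 → D
  shifts repeat with period 7: HHXTDTS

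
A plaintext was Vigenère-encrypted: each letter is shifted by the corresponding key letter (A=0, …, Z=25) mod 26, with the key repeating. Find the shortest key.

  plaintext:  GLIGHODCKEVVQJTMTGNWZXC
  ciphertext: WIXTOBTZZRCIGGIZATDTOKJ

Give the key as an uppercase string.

QXPNHN

  i= 0: W-G = 16 → Q
  i= 1: I-L = 23 → X
  i= 2: X-I = 15 → P
  i= 3: T-G = 13 → N
  i= 4: O-H =  7 → H
  i= 5: B-O = 13 → N
  i= 6: T-D = 16 → Q
  i= 7: Z-C = 23 → X
  i= 8: Z-K = 15 → P
  i= 9: R-E = 13 → N
  i=10: C-V =  7 → H
  i=11: I-V = 13 → N
  i=12: G-Q = 16 → Q
  i=13: G-J = 23 → X
  i=14: I-T = 15 → P
  i=15: Z-M = 13 → N
  i=16: A-T =  7 → H
  i=17: T-G = 13 → N
  i=18: D-N = 16 → Q
  i=19: T-W = 23 → X
  i=20: O-Z = 15 → P
  i=21: K-X = 13 → N
  i=22: J-C =  7 → H
  shifts repeat with period 6: QXPNHN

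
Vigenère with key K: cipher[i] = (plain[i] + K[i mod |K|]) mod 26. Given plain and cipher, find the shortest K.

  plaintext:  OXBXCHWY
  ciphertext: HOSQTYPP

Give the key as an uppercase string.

TRR

  i= 0: H-O = 19 → T
  i= 1: O-X = 17 → R
  i= 2: S-B = 17 → R
  i= 3: Q-X = 19 → T
  i= 4: T-C = 17 → R
  i= 5: Y-H = 17 → R
  i= 6: P-W = 19 → T
  i= 7: P-Y = 17 → R
  shifts repeat with period 3: TRR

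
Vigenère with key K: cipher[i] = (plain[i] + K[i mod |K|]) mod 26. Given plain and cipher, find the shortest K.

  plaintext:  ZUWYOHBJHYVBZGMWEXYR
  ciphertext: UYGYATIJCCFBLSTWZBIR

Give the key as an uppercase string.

  i= 0: U-Z = 21 → V
  i= 1: Y-U =  4 → E
  i= 2: G-W = 10 → K
  i= 3: Y-Y =  0 → A
  i= 4: A-O = 12 → M
  i= 5: T-H = 12 → M
  i= 6: I-B =  7 → H
  i= 7: J-J =  0 → A
  i= 8: C-H = 21 → V
  i= 9: C-Y =  4 → E
  i=10: F-V = 10 → K
  i=11: B-B =  0 → A
  i=12: L-Z = 12 → M
  i=13: S-G = 12 → M
  i=14: T-M =  7 → H
  i=15: W-W =  0 → A
  i=16: Z-E = 21 → V
  i=17: B-X =  4 → E
  i=18: I-Y = 10 → K
  i=19: R-R =  0 → A
  shifts repeat with period 8: VEKAMMHA

VEKAMMHA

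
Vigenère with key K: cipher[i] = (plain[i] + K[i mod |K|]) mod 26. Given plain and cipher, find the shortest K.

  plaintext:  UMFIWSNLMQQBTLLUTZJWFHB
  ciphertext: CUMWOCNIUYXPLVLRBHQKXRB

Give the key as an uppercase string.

IIHOSKAX

  i= 0: C-U =  8 → I
  i= 1: U-M =  8 → I
  i= 2: M-F =  7 → H
  i= 3: W-I = 14 → O
  i= 4: O-W = 18 → S
  i= 5: C-S = 10 → K
  i= 6: N-N =  0 → A
  i= 7: I-L = 23 → X
  i= 8: U-M =  8 → I
  i= 9: Y-Q =  8 → I
  i=10: X-Q =  7 → H
  i=11: P-B = 14 → O
  i=12: L-T = 18 → S
  i=13: V-L = 10 → K
  i=14: L-L =  0 → A
  i=15: R-U = 23 → X
  i=16: B-T =  8 → I
  i=17: H-Z =  8 → I
  i=18: Q-J =  7 → H
  i=19: K-W = 14 → O
  i=20: X-F = 18 → S
  i=21: R-H = 10 → K
  i=22: B-B =  0 → A
  shifts repeat with period 8: IIHOSKAX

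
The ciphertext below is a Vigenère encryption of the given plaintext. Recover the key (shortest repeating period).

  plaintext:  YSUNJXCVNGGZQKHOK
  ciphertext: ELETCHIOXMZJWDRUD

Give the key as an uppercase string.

  i= 0: E-Y =  6 → G
  i= 1: L-S = 19 → T
  i= 2: E-U = 10 → K
  i= 3: T-N =  6 → G
  i= 4: C-J = 19 → T
  i= 5: H-X = 10 → K
  i= 6: I-C =  6 → G
  i= 7: O-V = 19 → T
  i= 8: X-N = 10 → K
  i= 9: M-G =  6 → G
  i=10: Z-G = 19 → T
  i=11: J-Z = 10 → K
  i=12: W-Q =  6 → G
  i=13: D-K = 19 → T
  i=14: R-H = 10 → K
  i=15: U-O =  6 → G
  i=16: D-K = 19 → T
  shifts repeat with period 3: GTK

GTK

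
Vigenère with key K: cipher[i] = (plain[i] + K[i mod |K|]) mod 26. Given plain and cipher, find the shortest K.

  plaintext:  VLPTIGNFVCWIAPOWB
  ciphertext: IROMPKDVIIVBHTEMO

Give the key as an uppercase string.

  i= 0: I-V = 13 → N
  i= 1: R-L =  6 → G
  i= 2: O-P = 25 → Z
  i= 3: M-T = 19 → T
  i= 4: P-I =  7 → H
  i= 5: K-G =  4 → E
  i= 6: D-N = 16 → Q
  i= 7: V-F = 16 → Q
  i= 8: I-V = 13 → N
  i= 9: I-C =  6 → G
  i=10: V-W = 25 → Z
  i=11: B-I = 19 → T
  i=12: H-A =  7 → H
  i=13: T-P =  4 → E
  i=14: E-O = 16 → Q
  i=15: M-W = 16 → Q
  i=16: O-B = 13 → N
  shifts repeat with period 8: NGZTHEQQ

NGZTHEQQ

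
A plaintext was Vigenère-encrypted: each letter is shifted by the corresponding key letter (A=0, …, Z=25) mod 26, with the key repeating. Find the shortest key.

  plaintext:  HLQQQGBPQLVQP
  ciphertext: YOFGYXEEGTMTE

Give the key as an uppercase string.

RDPQI

  i= 0: Y-H = 17 → R
  i= 1: O-L =  3 → D
  i= 2: F-Q = 15 → P
  i= 3: G-Q = 16 → Q
  i= 4: Y-Q =  8 → I
  i= 5: X-G = 17 → R
  i= 6: E-B =  3 → D
  i= 7: E-P = 15 → P
  i= 8: G-Q = 16 → Q
  i= 9: T-L =  8 → I
  i=10: M-V = 17 → R
  i=11: T-Q =  3 → D
  i=12: E-P = 15 → P
  shifts repeat with period 5: RDPQI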